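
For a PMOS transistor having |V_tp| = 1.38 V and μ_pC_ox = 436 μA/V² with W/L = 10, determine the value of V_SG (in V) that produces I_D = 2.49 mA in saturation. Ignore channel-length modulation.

V_SG = 2.45 V

k_p = μ_pC_ox · (W/L) = 4.36 mA/V².
In saturation I_D = ½ k_p (V_SG − |V_tp|)², so V_SG − |V_tp| = √(2 I_D / k_p) = √(2 × 2.49 / 4.36) = 1.07 V.
V_SG = 1.38 + 1.07 = 2.45 V.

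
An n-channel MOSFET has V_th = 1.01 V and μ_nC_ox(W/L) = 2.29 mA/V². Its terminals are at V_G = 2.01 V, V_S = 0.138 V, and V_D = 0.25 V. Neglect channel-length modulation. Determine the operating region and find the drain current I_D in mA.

Triode; I_D = 0.207 mA

V_GS = V_G − V_S = 2.01 − 0.138 = 1.87 V; V_DS = V_D − V_S = 0.25 − 0.138 = 0.112 V.
V_ov = V_GS − V_th = 1.87 − 1.01 = 0.862 V.
Since V_DS = 0.112 V < V_ov = 0.862 V, the device is in the triode region.
I_D = k_n [V_ov · V_DS − ½ V_DS²] = 2.29 × [0.862 × 0.112 − 0.5 × 0.112²] = 0.207 mA.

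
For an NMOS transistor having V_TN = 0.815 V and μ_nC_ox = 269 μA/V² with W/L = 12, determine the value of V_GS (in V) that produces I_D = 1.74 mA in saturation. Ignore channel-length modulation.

k_n = μ_nC_ox · (W/L) = 3.228 mA/V².
In saturation I_D = ½ k_n (V_GS − V_TN)², so V_GS − V_TN = √(2 I_D / k_n) = √(2 × 1.74 / 3.228) = 1.04 V.
V_GS = 0.815 + 1.04 = 1.85 V.

V_GS = 1.85 V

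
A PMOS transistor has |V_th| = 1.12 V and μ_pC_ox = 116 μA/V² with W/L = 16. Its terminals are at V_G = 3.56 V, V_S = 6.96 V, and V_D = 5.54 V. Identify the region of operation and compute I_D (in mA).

Triode; I_D = 4.14 mA

V_SG = V_S − V_G = 6.96 − 3.56 = 3.4 V; V_SD = V_S − V_D = 6.96 − 5.54 = 1.42 V.
k_p = μ_pC_ox · (W/L) = 1.856 mA/V².
V_ov = V_SG − |V_th| = 3.4 − 1.12 = 2.28 V.
Since V_SD = 1.42 V < V_ov = 2.28 V, the device is in the triode region.
I_D = k_p [V_ov · V_SD − ½ V_SD²] = 1.856 × [2.28 × 1.42 − 0.5 × 1.42²] = 4.14 mA.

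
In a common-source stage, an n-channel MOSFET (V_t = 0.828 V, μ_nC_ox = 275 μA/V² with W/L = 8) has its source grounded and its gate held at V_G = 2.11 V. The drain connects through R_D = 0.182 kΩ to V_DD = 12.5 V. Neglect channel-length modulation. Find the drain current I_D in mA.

I_D = 1.81 mA

V_GS = V_G = 2.11 V, so V_ov = 2.11 − 0.828 = 1.28 V.
k_n = μ_nC_ox · (W/L) = 2.2 mA/V².
Assume saturation: I_D = ½ k_n V_ov² = 0.5 × 2.2 × 1.28² = 1.81 mA, giving V_DS = V_DD − I_D R_D = 12.5 − 1.81 × 0.182 = 12.2 V.
V_DS = 12.2 V ≥ V_ov = 1.28 V, confirming saturation.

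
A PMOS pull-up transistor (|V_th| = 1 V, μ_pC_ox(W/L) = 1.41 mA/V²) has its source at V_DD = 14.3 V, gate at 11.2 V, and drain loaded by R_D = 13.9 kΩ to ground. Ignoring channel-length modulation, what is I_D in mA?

I_D = 1.00 mA

V_SG = V_DD − V_G = 14.3 − 11.2 = 3.1 V, so V_ov = 3.1 − 1 = 2.1 V.
Assume saturation: I_D = ½ k_p V_ov² = 0.5 × 1.41 × 2.1² = 3.11 mA, giving V_SD = V_DD − I_D R_D = 14.3 − 3.11 × 13.9 = -28.9 V.
But -28.9 V < V_ov = 2.1 V, so the device is actually in triode.
In triode I_D = k_p[V_ov V_SD − ½ V_SD²] and I_D = (V_DD − V_SD)/R_D. Equating: 9.8 V_SD² − 42.16 V_SD + 14.3 = 0, giving V_SD = 0.371 V (the root below V_ov).
I_D = (14.3 − 0.371) / 13.9 = 1 mA.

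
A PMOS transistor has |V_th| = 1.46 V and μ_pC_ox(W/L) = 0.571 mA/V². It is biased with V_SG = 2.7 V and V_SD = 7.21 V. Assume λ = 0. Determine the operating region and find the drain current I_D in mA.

Saturation; I_D = 0.439 mA

V_ov = V_SG − |V_th| = 2.7 − 1.46 = 1.24 V.
Since V_SD = 7.21 V ≥ V_ov = 1.24 V, the device is in saturation.
I_D = ½ k_p V_ov² = 0.5 × 0.571 × 1.24² = 0.439 mA.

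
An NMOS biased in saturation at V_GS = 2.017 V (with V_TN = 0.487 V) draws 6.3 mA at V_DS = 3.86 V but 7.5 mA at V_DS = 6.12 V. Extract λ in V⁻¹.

With V_GS fixed, I_D ∝ (1 + λ V_DS) in saturation, so I_D2/I_D1 = (1 + λ V_DS2)/(1 + λ V_DS1).
7.5/6.3 = 1.19 = (1 + 6.12 λ)/(1 + 3.86 λ).
Solving: λ (I_D1 V_DS2 − I_D2 V_DS1) = I_D2 − I_D1, so λ = (7.5 − 6.3) / (6.3 × 6.12 − 7.5 × 3.86) = 1.2 / 9.61 = 0.125 V⁻¹.

λ = 0.125 V⁻¹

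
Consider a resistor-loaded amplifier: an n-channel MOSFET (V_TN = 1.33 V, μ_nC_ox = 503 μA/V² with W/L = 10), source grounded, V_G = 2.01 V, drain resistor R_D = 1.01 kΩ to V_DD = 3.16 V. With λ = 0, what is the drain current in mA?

I_D = 1.16 mA

V_GS = V_G = 2.01 V, so V_ov = 2.01 − 1.33 = 0.68 V.
k_n = μ_nC_ox · (W/L) = 5.03 mA/V².
Assume saturation: I_D = ½ k_n V_ov² = 0.5 × 5.03 × 0.68² = 1.16 mA, giving V_DS = V_DD − I_D R_D = 3.16 − 1.16 × 1.01 = 1.99 V.
V_DS = 1.99 V ≥ V_ov = 0.68 V, confirming saturation.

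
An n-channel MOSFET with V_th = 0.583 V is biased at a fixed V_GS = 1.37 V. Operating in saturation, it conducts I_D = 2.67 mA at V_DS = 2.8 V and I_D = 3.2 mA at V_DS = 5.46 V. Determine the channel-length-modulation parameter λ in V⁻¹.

With V_GS fixed, I_D ∝ (1 + λ V_DS) in saturation, so I_D2/I_D1 = (1 + λ V_DS2)/(1 + λ V_DS1).
3.2/2.67 = 1.199 = (1 + 5.46 λ)/(1 + 2.8 λ).
Solving: λ (I_D1 V_DS2 − I_D2 V_DS1) = I_D2 − I_D1, so λ = (3.2 − 2.67) / (2.67 × 5.46 − 3.2 × 2.8) = 0.53 / 5.62 = 0.0943 V⁻¹.

λ = 0.0943 V⁻¹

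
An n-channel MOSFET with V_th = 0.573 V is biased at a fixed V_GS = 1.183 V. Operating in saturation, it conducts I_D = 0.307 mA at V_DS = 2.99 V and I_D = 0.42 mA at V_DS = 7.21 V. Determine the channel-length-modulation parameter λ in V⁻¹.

With V_GS fixed, I_D ∝ (1 + λ V_DS) in saturation, so I_D2/I_D1 = (1 + λ V_DS2)/(1 + λ V_DS1).
0.42/0.307 = 1.368 = (1 + 7.21 λ)/(1 + 2.99 λ).
Solving: λ (I_D1 V_DS2 − I_D2 V_DS1) = I_D2 − I_D1, so λ = (0.42 − 0.307) / (0.307 × 7.21 − 0.42 × 2.99) = 0.113 / 0.958 = 0.118 V⁻¹.

λ = 0.118 V⁻¹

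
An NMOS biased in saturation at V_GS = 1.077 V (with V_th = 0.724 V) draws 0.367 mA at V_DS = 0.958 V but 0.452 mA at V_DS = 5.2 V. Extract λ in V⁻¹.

With V_GS fixed, I_D ∝ (1 + λ V_DS) in saturation, so I_D2/I_D1 = (1 + λ V_DS2)/(1 + λ V_DS1).
0.452/0.367 = 1.232 = (1 + 5.2 λ)/(1 + 0.958 λ).
Solving: λ (I_D1 V_DS2 − I_D2 V_DS1) = I_D2 − I_D1, so λ = (0.452 − 0.367) / (0.367 × 5.2 − 0.452 × 0.958) = 0.085 / 1.48 = 0.0576 V⁻¹.

λ = 0.0576 V⁻¹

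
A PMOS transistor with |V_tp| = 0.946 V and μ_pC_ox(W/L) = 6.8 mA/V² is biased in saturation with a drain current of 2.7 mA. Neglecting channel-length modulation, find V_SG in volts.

V_SG = 1.84 V

In saturation I_D = ½ k_p (V_SG − |V_tp|)², so V_SG − |V_tp| = √(2 I_D / k_p) = √(2 × 2.7 / 6.8) = 0.891 V.
V_SG = 0.946 + 0.891 = 1.84 V.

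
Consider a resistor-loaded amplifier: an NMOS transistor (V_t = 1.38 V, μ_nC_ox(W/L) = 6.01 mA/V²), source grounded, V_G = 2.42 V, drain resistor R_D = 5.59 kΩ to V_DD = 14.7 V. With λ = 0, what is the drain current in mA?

I_D = 2.53 mA

V_GS = V_G = 2.42 V, so V_ov = 2.42 − 1.38 = 1.04 V.
Assume saturation: I_D = ½ k_n V_ov² = 0.5 × 6.01 × 1.04² = 3.25 mA, giving V_DS = V_DD − I_D R_D = 14.7 − 3.25 × 5.59 = -3.47 V.
But -3.47 V < V_ov = 1.04 V, so the device is actually in triode.
In triode I_D = k_n[V_ov V_DS − ½ V_DS²] and I_D = (V_DD − V_DS)/R_D. Equating: 16.8 V_DS² − 35.94 V_DS + 14.7 = 0, giving V_DS = 0.551 V (the root below V_ov).
I_D = (14.7 − 0.551) / 5.59 = 2.53 mA.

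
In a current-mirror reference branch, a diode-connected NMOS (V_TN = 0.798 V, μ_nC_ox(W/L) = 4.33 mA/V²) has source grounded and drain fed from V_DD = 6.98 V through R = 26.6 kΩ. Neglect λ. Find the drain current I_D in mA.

I_D = 0.220 mA

With gate tied to drain, V_GS = V_DS ≥ V_GS − V_TN, so the device is in saturation.
KCL at the drain: ½ k_n (V_GS − V_TN)² = (V_DD − V_GS)/R.
Let x = V_GS − 0.798. Then 57.6 x² + x − 6.182 = 0, giving x = 0.319 V (positive root), so V_GS = 1.12 V.
I_D = (V_DD − V_GS)/R = (6.98 − 1.12) / 26.6 = 0.22 mA.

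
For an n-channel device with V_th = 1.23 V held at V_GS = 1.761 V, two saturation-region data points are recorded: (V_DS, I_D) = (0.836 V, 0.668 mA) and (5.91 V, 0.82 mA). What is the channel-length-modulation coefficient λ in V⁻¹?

With V_GS fixed, I_D ∝ (1 + λ V_DS) in saturation, so I_D2/I_D1 = (1 + λ V_DS2)/(1 + λ V_DS1).
0.82/0.668 = 1.228 = (1 + 5.91 λ)/(1 + 0.836 λ).
Solving: λ (I_D1 V_DS2 − I_D2 V_DS1) = I_D2 − I_D1, so λ = (0.82 − 0.668) / (0.668 × 5.91 − 0.82 × 0.836) = 0.152 / 3.26 = 0.0466 V⁻¹.

λ = 0.0466 V⁻¹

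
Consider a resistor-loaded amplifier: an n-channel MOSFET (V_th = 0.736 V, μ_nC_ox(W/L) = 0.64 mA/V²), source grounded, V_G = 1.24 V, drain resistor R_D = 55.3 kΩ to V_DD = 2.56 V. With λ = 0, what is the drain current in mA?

V_GS = V_G = 1.24 V, so V_ov = 1.24 − 0.736 = 0.504 V.
Assume saturation: I_D = ½ k_n V_ov² = 0.5 × 0.64 × 0.504² = 0.0813 mA, giving V_DS = V_DD − I_D R_D = 2.56 − 0.0813 × 55.3 = -1.94 V.
But -1.94 V < V_ov = 0.504 V, so the device is actually in triode.
In triode I_D = k_n[V_ov V_DS − ½ V_DS²] and I_D = (V_DD − V_DS)/R_D. Equating: 17.7 V_DS² − 18.84 V_DS + 2.56 = 0, giving V_DS = 0.16 V (the root below V_ov).
I_D = (2.56 − 0.16) / 55.3 = 0.0434 mA.

I_D = 0.0434 mA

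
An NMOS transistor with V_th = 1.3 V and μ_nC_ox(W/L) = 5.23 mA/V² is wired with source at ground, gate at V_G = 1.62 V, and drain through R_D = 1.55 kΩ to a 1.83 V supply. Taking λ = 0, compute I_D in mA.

I_D = 0.268 mA

V_GS = V_G = 1.62 V, so V_ov = 1.62 − 1.3 = 0.32 V.
Assume saturation: I_D = ½ k_n V_ov² = 0.5 × 5.23 × 0.32² = 0.268 mA, giving V_DS = V_DD − I_D R_D = 1.83 − 0.268 × 1.55 = 1.41 V.
V_DS = 1.41 V ≥ V_ov = 0.32 V, confirming saturation.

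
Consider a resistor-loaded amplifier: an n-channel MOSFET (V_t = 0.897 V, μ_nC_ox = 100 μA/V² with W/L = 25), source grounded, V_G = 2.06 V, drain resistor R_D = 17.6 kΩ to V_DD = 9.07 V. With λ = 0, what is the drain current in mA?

V_GS = V_G = 2.06 V, so V_ov = 2.06 − 0.897 = 1.16 V.
k_n = μ_nC_ox · (W/L) = 2.5 mA/V².
Assume saturation: I_D = ½ k_n V_ov² = 0.5 × 2.5 × 1.16² = 1.69 mA, giving V_DS = V_DD − I_D R_D = 9.07 − 1.69 × 17.6 = -20.7 V.
But -20.7 V < V_ov = 1.16 V, so the device is actually in triode.
In triode I_D = k_n[V_ov V_DS − ½ V_DS²] and I_D = (V_DD − V_DS)/R_D. Equating: 22 V_DS² − 52.17 V_DS + 9.07 = 0, giving V_DS = 0.189 V (the root below V_ov).
I_D = (9.07 − 0.189) / 17.6 = 0.505 mA.

I_D = 0.505 mA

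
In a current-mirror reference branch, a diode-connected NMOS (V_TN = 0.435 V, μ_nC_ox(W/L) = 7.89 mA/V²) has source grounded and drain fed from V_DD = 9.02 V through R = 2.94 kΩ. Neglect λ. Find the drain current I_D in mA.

With gate tied to drain, V_GS = V_DS ≥ V_GS − V_TN, so the device is in saturation.
KCL at the drain: ½ k_n (V_GS − V_TN)² = (V_DD − V_GS)/R.
Let x = V_GS − 0.435. Then 11.6 x² + x − 8.585 = 0, giving x = 0.818 V (positive root), so V_GS = 1.25 V.
I_D = (V_DD − V_GS)/R = (9.02 − 1.25) / 2.94 = 2.64 mA.

I_D = 2.64 mA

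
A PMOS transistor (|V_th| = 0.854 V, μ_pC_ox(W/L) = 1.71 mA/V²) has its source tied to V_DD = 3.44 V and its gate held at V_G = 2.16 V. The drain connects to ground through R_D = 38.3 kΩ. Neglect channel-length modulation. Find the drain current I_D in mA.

I_D = 0.0861 mA

V_SG = V_DD − V_G = 3.44 − 2.16 = 1.28 V, so V_ov = 1.28 − 0.854 = 0.426 V.
Assume saturation: I_D = ½ k_p V_ov² = 0.5 × 1.71 × 0.426² = 0.155 mA, giving V_SD = V_DD − I_D R_D = 3.44 − 0.155 × 38.3 = -2.5 V.
But -2.5 V < V_ov = 0.426 V, so the device is actually in triode.
In triode I_D = k_p[V_ov V_SD − ½ V_SD²] and I_D = (V_DD − V_SD)/R_D. Equating: 32.7 V_SD² − 28.9 V_SD + 3.44 = 0, giving V_SD = 0.142 V (the root below V_ov).
I_D = (3.44 − 0.142) / 38.3 = 0.0861 mA.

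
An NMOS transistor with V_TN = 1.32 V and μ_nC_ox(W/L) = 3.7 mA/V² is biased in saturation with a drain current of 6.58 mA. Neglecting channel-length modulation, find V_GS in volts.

V_GS = 3.21 V

In saturation I_D = ½ k_n (V_GS − V_TN)², so V_GS − V_TN = √(2 I_D / k_n) = √(2 × 6.58 / 3.7) = 1.89 V.
V_GS = 1.32 + 1.89 = 3.21 V.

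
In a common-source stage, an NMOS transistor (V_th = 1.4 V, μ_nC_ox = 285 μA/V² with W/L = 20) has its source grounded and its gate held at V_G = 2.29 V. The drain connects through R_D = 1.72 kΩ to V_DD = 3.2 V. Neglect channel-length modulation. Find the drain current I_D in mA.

I_D = 1.62 mA

V_GS = V_G = 2.29 V, so V_ov = 2.29 − 1.4 = 0.89 V.
k_n = μ_nC_ox · (W/L) = 5.7 mA/V².
Assume saturation: I_D = ½ k_n V_ov² = 0.5 × 5.7 × 0.89² = 2.26 mA, giving V_DS = V_DD − I_D R_D = 3.2 − 2.26 × 1.72 = -0.683 V.
But -0.683 V < V_ov = 0.89 V, so the device is actually in triode.
In triode I_D = k_n[V_ov V_DS − ½ V_DS²] and I_D = (V_DD − V_DS)/R_D. Equating: 4.9 V_DS² − 9.726 V_DS + 3.2 = 0, giving V_DS = 0.416 V (the root below V_ov).
I_D = (3.2 − 0.416) / 1.72 = 1.62 mA.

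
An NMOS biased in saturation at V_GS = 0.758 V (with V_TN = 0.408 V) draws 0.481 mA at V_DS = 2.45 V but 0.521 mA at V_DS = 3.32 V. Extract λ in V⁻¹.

With V_GS fixed, I_D ∝ (1 + λ V_DS) in saturation, so I_D2/I_D1 = (1 + λ V_DS2)/(1 + λ V_DS1).
0.521/0.481 = 1.083 = (1 + 3.32 λ)/(1 + 2.45 λ).
Solving: λ (I_D1 V_DS2 − I_D2 V_DS1) = I_D2 − I_D1, so λ = (0.521 − 0.481) / (0.481 × 3.32 − 0.521 × 2.45) = 0.04 / 0.32 = 0.125 V⁻¹.

λ = 0.125 V⁻¹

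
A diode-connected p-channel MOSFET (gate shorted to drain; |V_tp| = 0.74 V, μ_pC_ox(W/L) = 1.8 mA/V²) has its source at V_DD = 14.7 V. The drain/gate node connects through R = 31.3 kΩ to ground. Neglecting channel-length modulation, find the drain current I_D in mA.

With gate tied to drain, V_SG = V_SD ≥ V_SG − |V_tp|, so the device is in saturation.
KCL at the drain: ½ k_p (V_SG − |V_tp|)² = (V_DD − V_SG)/R.
Let x = V_SG − 0.74. Then 28.2 x² + x − 13.96 = 0, giving x = 0.686 V (positive root), so V_SG = 1.43 V.
I_D = (V_DD − V_SG)/R = (14.7 − 1.43) / 31.3 = 0.424 mA.

I_D = 0.424 mA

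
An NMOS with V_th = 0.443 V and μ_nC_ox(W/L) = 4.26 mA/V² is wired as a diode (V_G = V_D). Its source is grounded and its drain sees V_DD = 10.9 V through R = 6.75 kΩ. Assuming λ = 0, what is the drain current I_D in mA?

With gate tied to drain, V_GS = V_DS ≥ V_GS − V_th, so the device is in saturation.
KCL at the drain: ½ k_n (V_GS − V_th)² = (V_DD − V_GS)/R.
Let x = V_GS − 0.443. Then 14.4 x² + x − 10.46 = 0, giving x = 0.819 V (positive root), so V_GS = 1.26 V.
I_D = (V_DD − V_GS)/R = (10.9 − 1.26) / 6.75 = 1.43 mA.

I_D = 1.43 mA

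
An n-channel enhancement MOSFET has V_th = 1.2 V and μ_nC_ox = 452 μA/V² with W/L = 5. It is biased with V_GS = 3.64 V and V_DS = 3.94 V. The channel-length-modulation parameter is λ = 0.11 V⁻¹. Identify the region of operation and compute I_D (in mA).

Saturation; I_D = 9.64 mA

k_n = μ_nC_ox · (W/L) = 2.26 mA/V².
V_ov = V_GS − V_th = 3.64 − 1.2 = 2.44 V.
Since V_DS = 3.94 V ≥ V_ov = 2.44 V, the device is in saturation.
I_D = ½ k_n V_ov² (1 + λ V_DS) = 0.5 × 2.26 × 2.44² × (1 + 0.11 × 3.94) = 9.64 mA.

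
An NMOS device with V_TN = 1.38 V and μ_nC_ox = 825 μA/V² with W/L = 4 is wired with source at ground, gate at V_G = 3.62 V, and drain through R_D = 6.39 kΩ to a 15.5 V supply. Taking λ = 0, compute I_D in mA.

I_D = 2.37 mA

V_GS = V_G = 3.62 V, so V_ov = 3.62 − 1.38 = 2.24 V.
k_n = μ_nC_ox · (W/L) = 3.3 mA/V².
Assume saturation: I_D = ½ k_n V_ov² = 0.5 × 3.3 × 2.24² = 8.28 mA, giving V_DS = V_DD − I_D R_D = 15.5 − 8.28 × 6.39 = -37.4 V.
But -37.4 V < V_ov = 2.24 V, so the device is actually in triode.
In triode I_D = k_n[V_ov V_DS − ½ V_DS²] and I_D = (V_DD − V_DS)/R_D. Equating: 10.5 V_DS² − 48.23 V_DS + 15.5 = 0, giving V_DS = 0.348 V (the root below V_ov).
I_D = (15.5 − 0.348) / 6.39 = 2.37 mA.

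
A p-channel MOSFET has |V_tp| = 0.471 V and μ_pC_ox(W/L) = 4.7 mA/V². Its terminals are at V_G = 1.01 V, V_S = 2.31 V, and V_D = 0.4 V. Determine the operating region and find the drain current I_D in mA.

Saturation; I_D = 1.62 mA

V_SG = V_S − V_G = 2.31 − 1.01 = 1.3 V; V_SD = V_S − V_D = 2.31 − 0.4 = 1.91 V.
V_ov = V_SG − |V_tp| = 1.3 − 0.471 = 0.829 V.
Since V_SD = 1.91 V ≥ V_ov = 0.829 V, the device is in saturation.
I_D = ½ k_p V_ov² = 0.5 × 4.7 × 0.829² = 1.62 mA.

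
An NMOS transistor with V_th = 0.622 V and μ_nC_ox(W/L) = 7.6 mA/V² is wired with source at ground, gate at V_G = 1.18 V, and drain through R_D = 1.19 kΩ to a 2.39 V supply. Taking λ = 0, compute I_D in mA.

V_GS = V_G = 1.18 V, so V_ov = 1.18 − 0.622 = 0.558 V.
Assume saturation: I_D = ½ k_n V_ov² = 0.5 × 7.6 × 0.558² = 1.18 mA, giving V_DS = V_DD − I_D R_D = 2.39 − 1.18 × 1.19 = 0.982 V.
V_DS = 0.982 V ≥ V_ov = 0.558 V, confirming saturation.

I_D = 1.18 mA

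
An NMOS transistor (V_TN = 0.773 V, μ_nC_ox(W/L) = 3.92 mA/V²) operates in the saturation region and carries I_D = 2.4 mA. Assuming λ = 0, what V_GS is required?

V_GS = 1.88 V

In saturation I_D = ½ k_n (V_GS − V_TN)², so V_GS − V_TN = √(2 I_D / k_n) = √(2 × 2.4 / 3.92) = 1.11 V.
V_GS = 0.773 + 1.11 = 1.88 V.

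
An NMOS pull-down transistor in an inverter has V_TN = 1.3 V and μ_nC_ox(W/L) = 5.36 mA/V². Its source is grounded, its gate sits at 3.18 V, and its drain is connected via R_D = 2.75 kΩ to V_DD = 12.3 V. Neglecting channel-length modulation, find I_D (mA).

I_D = 4.29 mA

V_GS = V_G = 3.18 V, so V_ov = 3.18 − 1.3 = 1.88 V.
Assume saturation: I_D = ½ k_n V_ov² = 0.5 × 5.36 × 1.88² = 9.47 mA, giving V_DS = V_DD − I_D R_D = 12.3 − 9.47 × 2.75 = -13.7 V.
But -13.7 V < V_ov = 1.88 V, so the device is actually in triode.
In triode I_D = k_n[V_ov V_DS − ½ V_DS²] and I_D = (V_DD − V_DS)/R_D. Equating: 7.37 V_DS² − 28.71 V_DS + 12.3 = 0, giving V_DS = 0.49 V (the root below V_ov).
I_D = (12.3 − 0.49) / 2.75 = 4.29 mA.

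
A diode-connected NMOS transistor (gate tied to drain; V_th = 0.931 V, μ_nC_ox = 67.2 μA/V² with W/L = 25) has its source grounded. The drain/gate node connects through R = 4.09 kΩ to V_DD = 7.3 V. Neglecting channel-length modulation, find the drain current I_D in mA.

With gate tied to drain, V_GS = V_DS ≥ V_GS − V_th, so the device is in saturation.
k_n = μ_nC_ox · (W/L) = 1.68 mA/V².
KCL at the drain: ½ k_n (V_GS − V_th)² = (V_DD − V_GS)/R.
Let x = V_GS − 0.931. Then 3.44 x² + x − 6.369 = 0, giving x = 1.22 V (positive root), so V_GS = 2.15 V.
I_D = (V_DD − V_GS)/R = (7.3 − 2.15) / 4.09 = 1.26 mA.

I_D = 1.26 mA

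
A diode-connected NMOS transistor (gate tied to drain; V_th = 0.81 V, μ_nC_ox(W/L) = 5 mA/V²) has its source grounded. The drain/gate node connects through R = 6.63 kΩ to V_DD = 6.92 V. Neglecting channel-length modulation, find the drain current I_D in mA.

With gate tied to drain, V_GS = V_DS ≥ V_GS − V_th, so the device is in saturation.
KCL at the drain: ½ k_n (V_GS − V_th)² = (V_DD − V_GS)/R.
Let x = V_GS − 0.81. Then 16.6 x² + x − 6.11 = 0, giving x = 0.578 V (positive root), so V_GS = 1.39 V.
I_D = (V_DD − V_GS)/R = (6.92 − 1.39) / 6.63 = 0.834 mA.

I_D = 0.834 mA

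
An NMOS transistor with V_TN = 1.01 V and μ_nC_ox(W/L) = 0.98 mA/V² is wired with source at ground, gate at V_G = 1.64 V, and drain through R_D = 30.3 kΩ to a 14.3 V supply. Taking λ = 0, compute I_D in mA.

I_D = 0.194 mA

V_GS = V_G = 1.64 V, so V_ov = 1.64 − 1.01 = 0.63 V.
Assume saturation: I_D = ½ k_n V_ov² = 0.5 × 0.98 × 0.63² = 0.194 mA, giving V_DS = V_DD − I_D R_D = 14.3 − 0.194 × 30.3 = 8.41 V.
V_DS = 8.41 V ≥ V_ov = 0.63 V, confirming saturation.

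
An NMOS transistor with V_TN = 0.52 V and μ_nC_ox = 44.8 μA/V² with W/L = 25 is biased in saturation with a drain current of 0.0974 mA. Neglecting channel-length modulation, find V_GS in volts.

k_n = μ_nC_ox · (W/L) = 1.12 mA/V².
In saturation I_D = ½ k_n (V_GS − V_TN)², so V_GS − V_TN = √(2 I_D / k_n) = √(2 × 0.0974 / 1.12) = 0.417 V.
V_GS = 0.52 + 0.417 = 0.937 V.

V_GS = 0.937 V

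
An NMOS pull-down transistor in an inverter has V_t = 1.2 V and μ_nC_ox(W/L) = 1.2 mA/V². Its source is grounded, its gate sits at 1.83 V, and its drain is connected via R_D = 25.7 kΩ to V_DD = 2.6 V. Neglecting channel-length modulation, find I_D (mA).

V_GS = V_G = 1.83 V, so V_ov = 1.83 − 1.2 = 0.63 V.
Assume saturation: I_D = ½ k_n V_ov² = 0.5 × 1.2 × 0.63² = 0.238 mA, giving V_DS = V_DD − I_D R_D = 2.6 − 0.238 × 25.7 = -3.52 V.
But -3.52 V < V_ov = 0.63 V, so the device is actually in triode.
In triode I_D = k_n[V_ov V_DS − ½ V_DS²] and I_D = (V_DD − V_DS)/R_D. Equating: 15.4 V_DS² − 20.43 V_DS + 2.6 = 0, giving V_DS = 0.143 V (the root below V_ov).
I_D = (2.6 − 0.143) / 25.7 = 0.0956 mA.

I_D = 0.0956 mA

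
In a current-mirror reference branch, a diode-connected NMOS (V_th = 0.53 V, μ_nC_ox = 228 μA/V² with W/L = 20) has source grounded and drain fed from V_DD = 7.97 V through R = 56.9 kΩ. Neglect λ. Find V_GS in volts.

V_GS = 0.766 V

With gate tied to drain, V_GS = V_DS ≥ V_GS − V_th, so the device is in saturation.
k_n = μ_nC_ox · (W/L) = 4.56 mA/V².
KCL at the drain: ½ k_n (V_GS − V_th)² = (V_DD − V_GS)/R.
Let x = V_GS − 0.53. Then 130 x² + x − 7.44 = 0, giving x = 0.236 V (positive root), so V_GS = 0.766 V.
I_D = (V_DD − V_GS)/R = (7.97 − 0.766) / 56.9 = 0.127 mA.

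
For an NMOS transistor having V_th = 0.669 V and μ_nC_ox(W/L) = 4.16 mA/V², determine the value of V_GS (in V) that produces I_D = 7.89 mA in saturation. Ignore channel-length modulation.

V_GS = 2.62 V

In saturation I_D = ½ k_n (V_GS − V_th)², so V_GS − V_th = √(2 I_D / k_n) = √(2 × 7.89 / 4.16) = 1.95 V.
V_GS = 0.669 + 1.95 = 2.62 V.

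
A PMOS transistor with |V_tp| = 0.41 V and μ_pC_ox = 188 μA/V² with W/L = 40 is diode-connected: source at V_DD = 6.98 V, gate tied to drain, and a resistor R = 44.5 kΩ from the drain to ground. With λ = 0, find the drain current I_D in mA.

With gate tied to drain, V_SG = V_SD ≥ V_SG − |V_tp|, so the device is in saturation.
k_p = μ_pC_ox · (W/L) = 7.52 mA/V².
KCL at the drain: ½ k_p (V_SG − |V_tp|)² = (V_DD − V_SG)/R.
Let x = V_SG − 0.41. Then 167 x² + x − 6.57 = 0, giving x = 0.195 V (positive root), so V_SG = 0.605 V.
I_D = (V_DD − V_SG)/R = (6.98 − 0.605) / 44.5 = 0.143 mA.

I_D = 0.143 mA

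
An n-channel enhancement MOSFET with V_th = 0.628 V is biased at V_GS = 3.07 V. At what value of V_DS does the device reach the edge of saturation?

V_DS,sat = 2.44 V

The boundary between triode and saturation is V_DS = V_GS − V_th = V_ov.
V_ov = 3.07 − 0.628 = 2.44 V.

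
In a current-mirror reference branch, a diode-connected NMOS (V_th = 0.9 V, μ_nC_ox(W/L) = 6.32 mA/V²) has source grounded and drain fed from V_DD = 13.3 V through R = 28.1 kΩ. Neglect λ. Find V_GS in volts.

With gate tied to drain, V_GS = V_DS ≥ V_GS − V_th, so the device is in saturation.
KCL at the drain: ½ k_n (V_GS − V_th)² = (V_DD − V_GS)/R.
Let x = V_GS − 0.9. Then 88.8 x² + x − 12.4 = 0, giving x = 0.368 V (positive root), so V_GS = 1.27 V.
I_D = (V_DD − V_GS)/R = (13.3 − 1.27) / 28.1 = 0.428 mA.

V_GS = 1.27 V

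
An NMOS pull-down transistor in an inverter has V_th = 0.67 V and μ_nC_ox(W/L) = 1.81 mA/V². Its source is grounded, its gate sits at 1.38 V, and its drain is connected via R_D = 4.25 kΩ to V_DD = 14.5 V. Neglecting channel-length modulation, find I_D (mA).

I_D = 0.456 mA

V_GS = V_G = 1.38 V, so V_ov = 1.38 − 0.67 = 0.71 V.
Assume saturation: I_D = ½ k_n V_ov² = 0.5 × 1.81 × 0.71² = 0.456 mA, giving V_DS = V_DD − I_D R_D = 14.5 − 0.456 × 4.25 = 12.6 V.
V_DS = 12.6 V ≥ V_ov = 0.71 V, confirming saturation.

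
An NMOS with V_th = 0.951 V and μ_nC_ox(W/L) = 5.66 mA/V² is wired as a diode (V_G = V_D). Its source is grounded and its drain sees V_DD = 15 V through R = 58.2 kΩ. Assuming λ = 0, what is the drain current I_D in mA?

With gate tied to drain, V_GS = V_DS ≥ V_GS − V_th, so the device is in saturation.
KCL at the drain: ½ k_n (V_GS − V_th)² = (V_DD − V_GS)/R.
Let x = V_GS − 0.951. Then 165 x² + x − 14.05 = 0, giving x = 0.289 V (positive root), so V_GS = 1.24 V.
I_D = (V_DD − V_GS)/R = (15 − 1.24) / 58.2 = 0.236 mA.

I_D = 0.236 mA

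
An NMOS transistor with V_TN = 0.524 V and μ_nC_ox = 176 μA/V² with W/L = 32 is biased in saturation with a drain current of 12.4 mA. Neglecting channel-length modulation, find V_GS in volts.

k_n = μ_nC_ox · (W/L) = 5.632 mA/V².
In saturation I_D = ½ k_n (V_GS − V_TN)², so V_GS − V_TN = √(2 I_D / k_n) = √(2 × 12.4 / 5.632) = 2.1 V.
V_GS = 0.524 + 2.1 = 2.62 V.

V_GS = 2.62 V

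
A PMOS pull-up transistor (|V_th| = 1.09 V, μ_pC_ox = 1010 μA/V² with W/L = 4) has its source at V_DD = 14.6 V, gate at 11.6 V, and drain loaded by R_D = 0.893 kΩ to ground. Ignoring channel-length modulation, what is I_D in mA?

V_SG = V_DD − V_G = 14.6 − 11.6 = 3 V, so V_ov = 3 − 1.09 = 1.91 V.
k_p = μ_pC_ox · (W/L) = 4.04 mA/V².
Assume saturation: I_D = ½ k_p V_ov² = 0.5 × 4.04 × 1.91² = 7.37 mA, giving V_SD = V_DD − I_D R_D = 14.6 − 7.37 × 0.893 = 8.02 V.
V_SD = 8.02 V ≥ V_ov = 1.91 V, confirming saturation.

I_D = 7.37 mA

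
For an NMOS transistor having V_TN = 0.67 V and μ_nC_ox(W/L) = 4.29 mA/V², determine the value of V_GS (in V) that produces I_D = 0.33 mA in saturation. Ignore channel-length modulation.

V_GS = 1.06 V

In saturation I_D = ½ k_n (V_GS − V_TN)², so V_GS − V_TN = √(2 I_D / k_n) = √(2 × 0.33 / 4.29) = 0.392 V.
V_GS = 0.67 + 0.392 = 1.06 V.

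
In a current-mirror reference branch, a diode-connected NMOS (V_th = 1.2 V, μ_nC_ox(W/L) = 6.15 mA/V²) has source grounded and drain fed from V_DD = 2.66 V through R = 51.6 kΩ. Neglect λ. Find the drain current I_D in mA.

With gate tied to drain, V_GS = V_DS ≥ V_GS − V_th, so the device is in saturation.
KCL at the drain: ½ k_n (V_GS − V_th)² = (V_DD − V_GS)/R.
Let x = V_GS − 1.2. Then 159 x² + x − 1.46 = 0, giving x = 0.0928 V (positive root), so V_GS = 1.29 V.
I_D = (V_DD − V_GS)/R = (2.66 − 1.29) / 51.6 = 0.0265 mA.

I_D = 0.0265 mA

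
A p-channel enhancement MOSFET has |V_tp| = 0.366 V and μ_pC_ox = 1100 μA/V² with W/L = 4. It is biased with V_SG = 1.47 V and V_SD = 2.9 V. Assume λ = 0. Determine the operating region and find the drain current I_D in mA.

k_p = μ_pC_ox · (W/L) = 4.4 mA/V².
V_ov = V_SG − |V_tp| = 1.47 − 0.366 = 1.1 V.
Since V_SD = 2.9 V ≥ V_ov = 1.1 V, the device is in saturation.
I_D = ½ k_p V_ov² = 0.5 × 4.4 × 1.1² = 2.68 mA.

Saturation; I_D = 2.68 mA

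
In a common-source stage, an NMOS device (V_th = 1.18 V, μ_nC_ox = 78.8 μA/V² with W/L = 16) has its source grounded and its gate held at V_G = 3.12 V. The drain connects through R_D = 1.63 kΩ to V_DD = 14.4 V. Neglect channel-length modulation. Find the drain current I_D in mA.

V_GS = V_G = 3.12 V, so V_ov = 3.12 − 1.18 = 1.94 V.
k_n = μ_nC_ox · (W/L) = 1.261 mA/V².
Assume saturation: I_D = ½ k_n V_ov² = 0.5 × 1.261 × 1.94² = 2.37 mA, giving V_DS = V_DD − I_D R_D = 14.4 − 2.37 × 1.63 = 10.5 V.
V_DS = 10.5 V ≥ V_ov = 1.94 V, confirming saturation.

I_D = 2.37 mA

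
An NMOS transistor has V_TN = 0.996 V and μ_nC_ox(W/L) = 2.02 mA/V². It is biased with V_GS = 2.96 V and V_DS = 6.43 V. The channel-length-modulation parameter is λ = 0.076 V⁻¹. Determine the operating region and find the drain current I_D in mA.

V_ov = V_GS − V_TN = 2.96 − 0.996 = 1.96 V.
Since V_DS = 6.43 V ≥ V_ov = 1.96 V, the device is in saturation.
I_D = ½ k_n V_ov² (1 + λ V_DS) = 0.5 × 2.02 × 1.96² × (1 + 0.076 × 6.43) = 5.8 mA.

Saturation; I_D = 5.80 mA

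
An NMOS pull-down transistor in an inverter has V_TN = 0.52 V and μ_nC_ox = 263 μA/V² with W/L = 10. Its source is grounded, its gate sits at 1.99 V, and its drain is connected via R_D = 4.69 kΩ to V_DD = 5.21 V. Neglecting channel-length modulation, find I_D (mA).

I_D = 1.05 mA

V_GS = V_G = 1.99 V, so V_ov = 1.99 − 0.52 = 1.47 V.
k_n = μ_nC_ox · (W/L) = 2.63 mA/V².
Assume saturation: I_D = ½ k_n V_ov² = 0.5 × 2.63 × 1.47² = 2.84 mA, giving V_DS = V_DD − I_D R_D = 5.21 − 2.84 × 4.69 = -8.12 V.
But -8.12 V < V_ov = 1.47 V, so the device is actually in triode.
In triode I_D = k_n[V_ov V_DS − ½ V_DS²] and I_D = (V_DD − V_DS)/R_D. Equating: 6.17 V_DS² − 19.13 V_DS + 5.21 = 0, giving V_DS = 0.302 V (the root below V_ov).
I_D = (5.21 − 0.302) / 4.69 = 1.05 mA.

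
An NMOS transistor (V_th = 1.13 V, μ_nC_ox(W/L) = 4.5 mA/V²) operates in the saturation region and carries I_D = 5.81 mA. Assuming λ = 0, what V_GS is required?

In saturation I_D = ½ k_n (V_GS − V_th)², so V_GS − V_th = √(2 I_D / k_n) = √(2 × 5.81 / 4.5) = 1.61 V.
V_GS = 1.13 + 1.61 = 2.74 V.

V_GS = 2.74 V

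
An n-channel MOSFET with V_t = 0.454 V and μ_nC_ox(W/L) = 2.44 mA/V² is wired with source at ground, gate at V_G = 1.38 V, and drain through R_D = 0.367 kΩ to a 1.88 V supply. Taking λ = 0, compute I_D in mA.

I_D = 1.05 mA

V_GS = V_G = 1.38 V, so V_ov = 1.38 − 0.454 = 0.926 V.
Assume saturation: I_D = ½ k_n V_ov² = 0.5 × 2.44 × 0.926² = 1.05 mA, giving V_DS = V_DD − I_D R_D = 1.88 − 1.05 × 0.367 = 1.5 V.
V_DS = 1.5 V ≥ V_ov = 0.926 V, confirming saturation.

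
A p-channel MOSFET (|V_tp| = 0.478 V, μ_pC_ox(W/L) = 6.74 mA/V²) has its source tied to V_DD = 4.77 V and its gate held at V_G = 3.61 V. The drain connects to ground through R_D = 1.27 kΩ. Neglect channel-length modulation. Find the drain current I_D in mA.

V_SG = V_DD − V_G = 4.77 − 3.61 = 1.16 V, so V_ov = 1.16 − 0.478 = 0.682 V.
Assume saturation: I_D = ½ k_p V_ov² = 0.5 × 6.74 × 0.682² = 1.57 mA, giving V_SD = V_DD − I_D R_D = 4.77 − 1.57 × 1.27 = 2.78 V.
V_SD = 2.78 V ≥ V_ov = 0.682 V, confirming saturation.

I_D = 1.57 mA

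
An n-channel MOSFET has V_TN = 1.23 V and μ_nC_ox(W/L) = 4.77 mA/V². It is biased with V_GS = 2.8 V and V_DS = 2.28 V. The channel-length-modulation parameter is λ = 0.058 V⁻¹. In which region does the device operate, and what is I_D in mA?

Saturation; I_D = 6.66 mA

V_ov = V_GS − V_TN = 2.8 − 1.23 = 1.57 V.
Since V_DS = 2.28 V ≥ V_ov = 1.57 V, the device is in saturation.
I_D = ½ k_n V_ov² (1 + λ V_DS) = 0.5 × 4.77 × 1.57² × (1 + 0.058 × 2.28) = 6.66 mA.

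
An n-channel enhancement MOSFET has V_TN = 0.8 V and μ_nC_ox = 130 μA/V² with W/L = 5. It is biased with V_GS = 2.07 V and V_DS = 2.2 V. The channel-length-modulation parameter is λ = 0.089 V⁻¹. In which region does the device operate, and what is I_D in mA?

k_n = μ_nC_ox · (W/L) = 0.65 mA/V².
V_ov = V_GS − V_TN = 2.07 − 0.8 = 1.27 V.
Since V_DS = 2.2 V ≥ V_ov = 1.27 V, the device is in saturation.
I_D = ½ k_n V_ov² (1 + λ V_DS) = 0.5 × 0.65 × 1.27² × (1 + 0.089 × 2.2) = 0.627 mA.

Saturation; I_D = 0.627 mA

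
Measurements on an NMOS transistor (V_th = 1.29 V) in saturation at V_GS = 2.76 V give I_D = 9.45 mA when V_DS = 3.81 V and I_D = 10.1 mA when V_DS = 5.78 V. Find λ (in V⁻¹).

λ = 0.0403 V⁻¹

With V_GS fixed, I_D ∝ (1 + λ V_DS) in saturation, so I_D2/I_D1 = (1 + λ V_DS2)/(1 + λ V_DS1).
10.1/9.45 = 1.069 = (1 + 5.78 λ)/(1 + 3.81 λ).
Solving: λ (I_D1 V_DS2 − I_D2 V_DS1) = I_D2 − I_D1, so λ = (10.1 − 9.45) / (9.45 × 5.78 − 10.1 × 3.81) = 0.65 / 16.1 = 0.0403 V⁻¹.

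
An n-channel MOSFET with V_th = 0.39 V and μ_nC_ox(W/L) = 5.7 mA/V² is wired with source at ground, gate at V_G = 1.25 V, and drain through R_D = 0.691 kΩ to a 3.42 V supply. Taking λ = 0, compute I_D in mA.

I_D = 2.11 mA

V_GS = V_G = 1.25 V, so V_ov = 1.25 − 0.39 = 0.86 V.
Assume saturation: I_D = ½ k_n V_ov² = 0.5 × 5.7 × 0.86² = 2.11 mA, giving V_DS = V_DD − I_D R_D = 3.42 − 2.11 × 0.691 = 1.96 V.
V_DS = 1.96 V ≥ V_ov = 0.86 V, confirming saturation.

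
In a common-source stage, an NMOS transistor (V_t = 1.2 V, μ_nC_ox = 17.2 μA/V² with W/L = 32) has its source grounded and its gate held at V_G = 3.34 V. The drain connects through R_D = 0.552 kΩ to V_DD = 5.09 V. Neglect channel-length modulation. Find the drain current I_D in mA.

V_GS = V_G = 3.34 V, so V_ov = 3.34 − 1.2 = 2.14 V.
k_n = μ_nC_ox · (W/L) = 0.5504 mA/V².
Assume saturation: I_D = ½ k_n V_ov² = 0.5 × 0.5504 × 2.14² = 1.26 mA, giving V_DS = V_DD − I_D R_D = 5.09 − 1.26 × 0.552 = 4.39 V.
V_DS = 4.39 V ≥ V_ov = 2.14 V, confirming saturation.

I_D = 1.26 mA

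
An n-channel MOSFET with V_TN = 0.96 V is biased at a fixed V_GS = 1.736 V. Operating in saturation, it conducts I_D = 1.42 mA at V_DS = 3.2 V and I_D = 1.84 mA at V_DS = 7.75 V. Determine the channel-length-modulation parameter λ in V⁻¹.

With V_GS fixed, I_D ∝ (1 + λ V_DS) in saturation, so I_D2/I_D1 = (1 + λ V_DS2)/(1 + λ V_DS1).
1.84/1.42 = 1.296 = (1 + 7.75 λ)/(1 + 3.2 λ).
Solving: λ (I_D1 V_DS2 − I_D2 V_DS1) = I_D2 − I_D1, so λ = (1.84 − 1.42) / (1.42 × 7.75 − 1.84 × 3.2) = 0.42 / 5.12 = 0.0821 V⁻¹.

λ = 0.0821 V⁻¹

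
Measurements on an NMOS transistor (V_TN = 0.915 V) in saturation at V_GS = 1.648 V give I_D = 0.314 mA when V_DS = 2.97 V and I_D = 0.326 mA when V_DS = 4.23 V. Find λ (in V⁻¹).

With V_GS fixed, I_D ∝ (1 + λ V_DS) in saturation, so I_D2/I_D1 = (1 + λ V_DS2)/(1 + λ V_DS1).
0.326/0.314 = 1.038 = (1 + 4.23 λ)/(1 + 2.97 λ).
Solving: λ (I_D1 V_DS2 − I_D2 V_DS1) = I_D2 − I_D1, so λ = (0.326 − 0.314) / (0.314 × 4.23 − 0.326 × 2.97) = 0.012 / 0.36 = 0.0333 V⁻¹.

λ = 0.0333 V⁻¹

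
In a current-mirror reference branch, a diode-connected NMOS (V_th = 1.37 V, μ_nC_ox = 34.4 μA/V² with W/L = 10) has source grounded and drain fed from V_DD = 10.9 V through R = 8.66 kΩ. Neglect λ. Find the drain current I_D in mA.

With gate tied to drain, V_GS = V_DS ≥ V_GS − V_th, so the device is in saturation.
k_n = μ_nC_ox · (W/L) = 0.344 mA/V².
KCL at the drain: ½ k_n (V_GS − V_th)² = (V_DD − V_GS)/R.
Let x = V_GS − 1.37. Then 1.49 x² + x − 9.53 = 0, giving x = 2.22 V (positive root), so V_GS = 3.59 V.
I_D = (V_DD − V_GS)/R = (10.9 − 3.59) / 8.66 = 0.845 mA.

I_D = 0.845 mA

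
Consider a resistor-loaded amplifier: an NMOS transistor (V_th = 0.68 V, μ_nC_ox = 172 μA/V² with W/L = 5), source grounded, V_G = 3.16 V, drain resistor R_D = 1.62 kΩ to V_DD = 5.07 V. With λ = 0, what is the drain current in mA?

V_GS = V_G = 3.16 V, so V_ov = 3.16 − 0.68 = 2.48 V.
k_n = μ_nC_ox · (W/L) = 0.86 mA/V².
Assume saturation: I_D = ½ k_n V_ov² = 0.5 × 0.86 × 2.48² = 2.64 mA, giving V_DS = V_DD − I_D R_D = 5.07 − 2.64 × 1.62 = 0.786 V.
But 0.786 V < V_ov = 2.48 V, so the device is actually in triode.
In triode I_D = k_n[V_ov V_DS − ½ V_DS²] and I_D = (V_DD − V_DS)/R_D. Equating: 0.697 V_DS² − 4.455 V_DS + 5.07 = 0, giving V_DS = 1.48 V (the root below V_ov).
I_D = (5.07 − 1.48) / 1.62 = 2.22 mA.

I_D = 2.22 mA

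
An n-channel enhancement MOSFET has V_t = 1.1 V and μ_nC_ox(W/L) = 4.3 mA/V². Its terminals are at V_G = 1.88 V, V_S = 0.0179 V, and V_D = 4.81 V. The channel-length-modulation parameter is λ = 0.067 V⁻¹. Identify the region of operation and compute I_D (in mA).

V_GS = V_G − V_S = 1.88 − 0.0179 = 1.86 V; V_DS = V_D − V_S = 4.81 − 0.0179 = 4.79 V.
V_ov = V_GS − V_t = 1.86 − 1.1 = 0.762 V.
Since V_DS = 4.79 V ≥ V_ov = 0.762 V, the device is in saturation.
I_D = ½ k_n V_ov² (1 + λ V_DS) = 0.5 × 4.3 × 0.762² × (1 + 0.067 × 4.79) = 1.65 mA.

Saturation; I_D = 1.65 mA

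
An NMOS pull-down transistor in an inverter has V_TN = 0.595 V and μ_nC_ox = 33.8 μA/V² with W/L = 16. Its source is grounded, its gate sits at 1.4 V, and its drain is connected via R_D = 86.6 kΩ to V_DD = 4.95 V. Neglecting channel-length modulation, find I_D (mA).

I_D = 0.0555 mA

V_GS = V_G = 1.4 V, so V_ov = 1.4 − 0.595 = 0.805 V.
k_n = μ_nC_ox · (W/L) = 0.5408 mA/V².
Assume saturation: I_D = ½ k_n V_ov² = 0.5 × 0.5408 × 0.805² = 0.175 mA, giving V_DS = V_DD − I_D R_D = 4.95 − 0.175 × 86.6 = -10.2 V.
But -10.2 V < V_ov = 0.805 V, so the device is actually in triode.
In triode I_D = k_n[V_ov V_DS − ½ V_DS²] and I_D = (V_DD − V_DS)/R_D. Equating: 23.4 V_DS² − 38.7 V_DS + 4.95 = 0, giving V_DS = 0.14 V (the root below V_ov).
I_D = (4.95 − 0.14) / 86.6 = 0.0555 mA.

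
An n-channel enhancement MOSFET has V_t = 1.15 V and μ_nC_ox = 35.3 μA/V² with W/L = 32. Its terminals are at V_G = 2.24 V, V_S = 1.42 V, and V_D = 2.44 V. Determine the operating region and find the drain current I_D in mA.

Cutoff; I_D = 0 mA

V_GS = V_G − V_S = 2.24 − 1.42 = 0.82 V; V_DS = V_D − V_S = 2.44 − 1.42 = 1.02 V.
V_GS = 0.82 V < V_t = 1.15 V, so the transistor is in cutoff.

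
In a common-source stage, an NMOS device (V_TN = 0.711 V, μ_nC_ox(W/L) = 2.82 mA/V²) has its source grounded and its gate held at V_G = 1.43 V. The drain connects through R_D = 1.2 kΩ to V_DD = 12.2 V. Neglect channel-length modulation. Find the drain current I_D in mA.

I_D = 0.729 mA

V_GS = V_G = 1.43 V, so V_ov = 1.43 − 0.711 = 0.719 V.
Assume saturation: I_D = ½ k_n V_ov² = 0.5 × 2.82 × 0.719² = 0.729 mA, giving V_DS = V_DD − I_D R_D = 12.2 − 0.729 × 1.2 = 11.3 V.
V_DS = 11.3 V ≥ V_ov = 0.719 V, confirming saturation.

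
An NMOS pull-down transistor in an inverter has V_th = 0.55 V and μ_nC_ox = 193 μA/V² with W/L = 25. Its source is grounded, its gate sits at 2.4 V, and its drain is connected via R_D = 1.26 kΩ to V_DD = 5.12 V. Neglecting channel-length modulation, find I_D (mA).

I_D = 3.69 mA

V_GS = V_G = 2.4 V, so V_ov = 2.4 − 0.55 = 1.85 V.
k_n = μ_nC_ox · (W/L) = 4.825 mA/V².
Assume saturation: I_D = ½ k_n V_ov² = 0.5 × 4.825 × 1.85² = 8.26 mA, giving V_DS = V_DD − I_D R_D = 5.12 − 8.26 × 1.26 = -5.28 V.
But -5.28 V < V_ov = 1.85 V, so the device is actually in triode.
In triode I_D = k_n[V_ov V_DS − ½ V_DS²] and I_D = (V_DD − V_DS)/R_D. Equating: 3.04 V_DS² − 12.25 V_DS + 5.12 = 0, giving V_DS = 0.474 V (the root below V_ov).
I_D = (5.12 − 0.474) / 1.26 = 3.69 mA.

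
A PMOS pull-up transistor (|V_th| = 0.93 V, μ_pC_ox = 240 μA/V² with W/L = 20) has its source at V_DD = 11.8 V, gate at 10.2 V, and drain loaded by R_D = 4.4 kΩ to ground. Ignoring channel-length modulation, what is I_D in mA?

I_D = 1.08 mA

V_SG = V_DD − V_G = 11.8 − 10.2 = 1.6 V, so V_ov = 1.6 − 0.93 = 0.67 V.
k_p = μ_pC_ox · (W/L) = 4.8 mA/V².
Assume saturation: I_D = ½ k_p V_ov² = 0.5 × 4.8 × 0.67² = 1.08 mA, giving V_SD = V_DD − I_D R_D = 11.8 − 1.08 × 4.4 = 7.06 V.
V_SD = 7.06 V ≥ V_ov = 0.67 V, confirming saturation.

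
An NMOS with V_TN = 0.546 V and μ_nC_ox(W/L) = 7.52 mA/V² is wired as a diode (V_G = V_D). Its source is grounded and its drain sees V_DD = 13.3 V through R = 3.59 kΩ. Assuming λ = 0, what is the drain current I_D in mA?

I_D = 3.29 mA

With gate tied to drain, V_GS = V_DS ≥ V_GS − V_TN, so the device is in saturation.
KCL at the drain: ½ k_n (V_GS − V_TN)² = (V_DD − V_GS)/R.
Let x = V_GS − 0.546. Then 13.5 x² + x − 12.75 = 0, giving x = 0.936 V (positive root), so V_GS = 1.48 V.
I_D = (V_DD − V_GS)/R = (13.3 − 1.48) / 3.59 = 3.29 mA.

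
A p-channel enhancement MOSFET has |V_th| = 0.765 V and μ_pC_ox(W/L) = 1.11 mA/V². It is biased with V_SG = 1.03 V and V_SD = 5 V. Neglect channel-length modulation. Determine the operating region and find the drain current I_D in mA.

V_ov = V_SG − |V_th| = 1.03 − 0.765 = 0.265 V.
Since V_SD = 5 V ≥ V_ov = 0.265 V, the device is in saturation.
I_D = ½ k_p V_ov² = 0.5 × 1.11 × 0.265² = 0.039 mA.

Saturation; I_D = 0.0390 mA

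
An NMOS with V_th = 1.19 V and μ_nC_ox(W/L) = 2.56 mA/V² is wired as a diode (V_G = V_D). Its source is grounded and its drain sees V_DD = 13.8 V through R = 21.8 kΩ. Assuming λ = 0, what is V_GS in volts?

V_GS = 1.84 V

With gate tied to drain, V_GS = V_DS ≥ V_GS − V_th, so the device is in saturation.
KCL at the drain: ½ k_n (V_GS − V_th)² = (V_DD − V_GS)/R.
Let x = V_GS − 1.19. Then 27.9 x² + x − 12.61 = 0, giving x = 0.655 V (positive root), so V_GS = 1.84 V.
I_D = (V_DD − V_GS)/R = (13.8 − 1.84) / 21.8 = 0.548 mA.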